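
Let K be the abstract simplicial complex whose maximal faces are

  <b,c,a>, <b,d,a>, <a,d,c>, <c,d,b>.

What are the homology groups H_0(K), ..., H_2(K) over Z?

We work with the vertex ordering a < b < c < d. The simplices of K, each written with vertices in increasing order, are:

  0-simplices (4): a, b, c, d
  1-simplices (6): ab, ac, ad, bc, bd, cd
  2-simplices (4): abc, abd, acd, bcd

so the chain groups are C_0 ≅ Z^4, C_1 ≅ Z^6, C_2 ≅ Z^4.

Boundary ∂_1: C_1 → C_0 sends each edge [p,q] (with p < q) to q − p. For instance
  ∂bc = c − b.
As a 4×6 matrix over Z this has rank 3, with invariant factors (1,1,1).

The boundary map ∂_2: C_2 → C_1 maps a triangle to the signed sum of its edges. For instance
  ∂abc = bc − ac + ab,
  ∂abd = bd − ad + ab.
The 6×4 boundary matrix has rank 3 and Smith normal form diag(1,1,1).

Computing H_k = (kernel of ∂_k) / (image of ∂_{k+1}):

  H_0: rank C_0 − rank ∂_1 = 4 − 3 = 1, and the invariant factors of ∂_1 are all 1, so H_0 = Z.
  H_1: rank ker ∂_1 − rank ∂_2 = (6 − 3) − 3 = 0, and the invariant factors of ∂_2 are all 1, so H_1 = 0.
  H_2: rank ker ∂_2 − rank ∂_3 = (4 − 3) − 0 = 1, and there is no ∂_3, so H_2 = Z.

(K is a triangulation of the 2-sphere S^2.)

H_0 ≅ Z,  H_1 = 0,  H_2 ≅ Z.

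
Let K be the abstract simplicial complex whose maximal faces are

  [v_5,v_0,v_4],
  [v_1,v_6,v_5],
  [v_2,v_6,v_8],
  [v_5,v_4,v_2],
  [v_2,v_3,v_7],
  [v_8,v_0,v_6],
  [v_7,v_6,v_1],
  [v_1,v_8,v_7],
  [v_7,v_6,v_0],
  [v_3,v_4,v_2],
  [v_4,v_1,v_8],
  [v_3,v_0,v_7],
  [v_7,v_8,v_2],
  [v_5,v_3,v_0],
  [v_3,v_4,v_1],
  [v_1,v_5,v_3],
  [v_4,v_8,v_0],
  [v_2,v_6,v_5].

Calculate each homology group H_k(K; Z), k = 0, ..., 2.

We work with the vertex ordering v_0 < v_1 < v_2 < v_3 < v_4 < v_5 < v_6 < v_7 < v_8. The simplices of K, each written with vertices in increasing order, are:

  0-simplices (9): [v_0], [v_1], [v_2], [v_3], [v_4], [v_5], [v_6], [v_7], [v_8]
  1-simplices (27): (27 of them)
  2-simplices (18): (18 of them)

so the chain groups are C_0 ≅ Z^9, C_1 ≅ Z^27, C_2 ≅ Z^18.

∂_1: C_1 → C_0 sends each edge [p,q] (with p < q) to q − p. For instance
  ∂[v_2,v_5] = [v_5] − [v_2].
This gives a 9×27 integer matrix of rank 8; reducing to Smith normal form yields diagonal entries (1,1,1,1,1,1,1,1).

Boundary ∂_2: C_2 → C_1 sends each 2-simplex [p,q,r] to [q,r] − [p,r] + [p,q]. For instance
  ∂[v_2,v_3,v_4] = [v_3,v_4] − [v_2,v_4] + [v_2,v_3],
  ∂[v_1,v_7,v_8] = [v_7,v_8] − [v_1,v_8] + [v_1,v_7].
The resulting 27×18 matrix has rank 18, and its Smith normal form has invariant factors (1,1,1,1,1,1,1,1,1,1,1,1,1,1,1,1,1,2).

Computing H_k = (kernel of ∂_k) / (image of ∂_{k+1}):

  H_0: rank C_0 − rank ∂_1 = 9 − 8 = 1, and the invariant factors of ∂_1 are all 1, so H_0 ≅ Z.
  H_1: rank ker ∂_1 − rank ∂_2 = (27 − 8) − 18 = 1, and ∂_2 has invariant factor 2 > 1, so H_1 ≅ Z ⊕ Z_2.
  H_2: rank ker ∂_2 − rank ∂_3 = (18 − 18) − 0 = 0, and there is no ∂_3, so H_2 ≅ 0.

(K is a triangulation of the Klein bottle.)

H_0 = Z,  H_1 = Z ⊕ Z_2,  H_2 = 0.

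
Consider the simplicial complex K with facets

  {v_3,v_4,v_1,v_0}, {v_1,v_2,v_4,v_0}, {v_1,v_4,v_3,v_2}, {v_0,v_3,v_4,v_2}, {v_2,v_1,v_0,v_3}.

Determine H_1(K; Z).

Order the vertices as v_0 < v_1 < v_2 < v_3 < v_4. Listing each simplex with vertices in this order, K has dimension 3 with simplices:

  0-simplices (5): [v_0], [v_1], [v_2], [v_3], [v_4]
  1-simplices (10): [v_0,v_1], [v_0,v_2], [v_0,v_3], [v_0,v_4], [v_1,v_2], [v_1,v_3], [v_1,v_4], [v_2,v_3], [v_2,v_4], [v_3,v_4]
  2-simplices (10): [v_0,v_1,v_2], [v_0,v_1,v_3], [v_0,v_1,v_4], [v_0,v_2,v_3], [v_0,v_2,v_4], [v_0,v_3,v_4], [v_1,v_2,v_3], [v_1,v_2,v_4], [v_1,v_3,v_4], [v_2,v_3,v_4]
  3-simplices (5): [v_0,v_1,v_2,v_3], [v_0,v_1,v_2,v_4], [v_0,v_1,v_3,v_4], [v_0,v_2,v_3,v_4], [v_1,v_2,v_3,v_4]

giving chain groups C_0 ≅ Z^5, C_1 ≅ Z^10, C_2 ≅ Z^10, C_3 ≅ Z^5.

The boundary map ∂_1: C_1 → C_0 maps an edge to its endpoints' difference, ∂[p,q] = q − p. For instance
  ∂[v_0,v_3] = [v_3] − [v_0].
The resulting 5×10 matrix has rank 4, and its Smith normal form has invariant factors (1,1,1,1).

Boundary ∂_2: C_2 → C_1 acts by ∂[p,q,r] = [q,r] − [p,r] + [p,q]. For instance
  ∂[v_0,v_1,v_3] = [v_1,v_3] − [v_0,v_3] + [v_0,v_1],
  ∂[v_1,v_2,v_3] = [v_2,v_3] − [v_1,v_3] + [v_1,v_2].
As a 10×10 matrix over Z this has rank 6, with invariant factors (1,1,1,1,1,1).

∂_3: C_3 → C_2 sends each 3-simplex σ to the alternating sum Σ_i (−1)^i (σ with its i-th vertex removed). For instance
  ∂[v_0,v_1,v_2,v_3] = [v_1,v_2,v_3] − [v_0,v_2,v_3] + [v_0,v_1,v_3] − [v_0,v_1,v_2],
  ∂[v_0,v_1,v_3,v_4] = [v_1,v_3,v_4] − [v_0,v_3,v_4] + [v_0,v_1,v_4] − [v_0,v_1,v_3].
The resulting 10×5 matrix has rank 4, and its Smith normal form has invariant factors (1,1,1,1).

Now H_k = ker ∂_k / im ∂_{k+1}, so:

  H_1: rank ker ∂_1 − rank ∂_2 = (10 − 4) − 6 = 0, and the invariant factors of ∂_2 are all 1, so H_1 = 0.

H_1 ≅ 0.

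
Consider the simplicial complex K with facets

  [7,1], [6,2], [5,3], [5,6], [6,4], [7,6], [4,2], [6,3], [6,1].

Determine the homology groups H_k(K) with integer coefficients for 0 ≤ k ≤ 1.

H_0 ≅ Z,  H_1 ≅ Z^3.

We work with the vertex ordering 1 < 2 < 3 < 4 < 5 < 6 < 7. The simplices of K, each written with vertices in increasing order, are:

  0-simplices (7): [1], [2], [3], [4], [5], [6], [7]
  1-simplices (9): [1,6], [1,7], [2,4], [2,6], [3,5], [3,6], [4,6], [5,6], [6,7]

Hence C_0 ≅ Z^7, C_1 ≅ Z^9.

The boundary map ∂_1: C_1 → C_0 sends each edge [p,q] (with p < q) to q − p.
The 7×9 boundary matrix has rank 6 and Smith normal form diag(1,1,1,1,1,1).

Now H_k = ker ∂_k / im ∂_{k+1}, so:

  H_0: rank C_0 − rank ∂_1 = 7 − 6 = 1, and the invariant factors of ∂_1 are all 1, so H_0 = Z.
  H_1: rank ker ∂_1 − rank ∂_2 = (9 − 6) − 0 = 3, and there is no ∂_2, so H_1 = Z^3.

As a check, the Euler characteristic is 7 − 9 = -2, which agrees with 1 − 3 = -2.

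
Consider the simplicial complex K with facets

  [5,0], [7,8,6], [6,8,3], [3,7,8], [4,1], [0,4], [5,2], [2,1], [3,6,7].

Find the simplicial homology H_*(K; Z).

We work with the vertex ordering 0 < 1 < 2 < 3 < 4 < 5 < 6 < 7 < 8. The simplices of K, each written with vertices in increasing order, are:

  0-simplices (9): [0], [1], [2], [3], [4], [5], [6], [7], [8]
  1-simplices (11): [0,4], [0,5], [1,2], [1,4], [2,5], [3,6], [3,7], [3,8], [6,7], [6,8], [7,8]
  2-simplices (4): [3,6,7], [3,6,8], [3,7,8], [6,7,8]

giving chain groups C_0 ≅ Z^9, C_1 ≅ Z^11, C_2 ≅ Z^4.

∂_1: C_1 → C_0 is given by ∂[p,q] = [q] − [p]. For instance
  ∂[1,2] = [2] − [1].
This gives a 9×11 integer matrix of rank 7; reducing to Smith normal form yields diagonal entries (1,1,1,1,1,1,1).

Boundary ∂_2: C_2 → C_1 sends each 2-simplex [p,q,r] to [q,r] − [p,r] + [p,q]. For instance
  ∂[3,7,8] = [7,8] − [3,8] + [3,7],
  ∂[3,6,8] = [6,8] − [3,8] + [3,6].
The 11×4 boundary matrix has rank 3 and Smith normal form diag(1,1,1).

Now H_k = ker ∂_k / im ∂_{k+1}, so:

  H_0: rank C_0 − rank ∂_1 = 9 − 7 = 2, and the invariant factors of ∂_1 are all 1, so H_0 = Z^2.
  H_1: rank ker ∂_1 − rank ∂_2 = (11 − 7) − 3 = 1, and the invariant factors of ∂_2 are all 1, so H_1 = Z.
  H_2: rank ker ∂_2 − rank ∂_3 = (4 − 3) − 0 = 1, and there is no ∂_3, so H_2 = Z.

As a check, the Euler characteristic is 9 − 11 + 4 = 2, which agrees with 2 − 1 + 1 = 2.

H_0 ≅ Z^2,  H_1 ≅ Z,  H_2 ≅ Z.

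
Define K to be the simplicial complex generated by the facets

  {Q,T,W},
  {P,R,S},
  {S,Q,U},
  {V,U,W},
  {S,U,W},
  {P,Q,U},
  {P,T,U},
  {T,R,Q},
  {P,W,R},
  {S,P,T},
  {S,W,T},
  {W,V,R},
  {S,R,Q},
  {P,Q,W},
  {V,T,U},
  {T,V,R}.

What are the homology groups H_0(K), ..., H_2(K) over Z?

Order the vertices as P < Q < R < S < T < U < V < W. Listing each simplex with vertices in this order, K has dimension 2 with simplices:

  0-simplices (8): P, Q, R, S, T, U, V, W
  1-simplices (24): PQ, PR, PS, PT, PU, PW, QR, QS, QT, QU, QW, RS, RT, RV, RW, ST, SU, SW, TU, TV, TW, UV, UW, VW
  2-simplices (16): PQU, PQW, PRS, PRW, PST, PTU, QRS, QRT, QSU, QTW, RTV, RVW, STW, SUW, TUV, UVW

Hence C_0 ≅ Z^8, C_1 ≅ Z^24, C_2 ≅ Z^16.

The boundary map ∂_1: C_1 → C_0 sends each edge [p,q] (with p < q) to q − p.
The 8×24 boundary matrix has rank 7 and Smith normal form diag(1,1,1,1,1,1,1).

∂_2: C_2 → C_1 maps a triangle to the signed sum of its edges. For instance
  ∂PQW = QW − PW + PQ,
  ∂RTV = TV − RV + RT.
The 24×16 boundary matrix has rank 15 and Smith normal form diag(1,1,1,1,1,1,1,1,1,1,1,1,1,1,1).

Reading off H_k = ker ∂_k / im ∂_{k+1}:

  H_0: rank C_0 − rank ∂_1 = 8 − 7 = 1, and the invariant factors of ∂_1 are all 1, so H_0 ≅ Z.
  H_1: rank ker ∂_1 − rank ∂_2 = (24 − 7) − 15 = 2, and the invariant factors of ∂_2 are all 1, so H_1 ≅ Z^2.
  H_2: rank ker ∂_2 − rank ∂_3 = (16 − 15) − 0 = 1, and there is no ∂_3, so H_2 ≅ Z.

As a check, the Euler characteristic is 8 − 24 + 16 = 0, which agrees with 1 − 2 + 1 = 0.
(K is a triangulation of the torus T^2.)

H_0 = Z,  H_1 = Z^2,  H_2 = Z.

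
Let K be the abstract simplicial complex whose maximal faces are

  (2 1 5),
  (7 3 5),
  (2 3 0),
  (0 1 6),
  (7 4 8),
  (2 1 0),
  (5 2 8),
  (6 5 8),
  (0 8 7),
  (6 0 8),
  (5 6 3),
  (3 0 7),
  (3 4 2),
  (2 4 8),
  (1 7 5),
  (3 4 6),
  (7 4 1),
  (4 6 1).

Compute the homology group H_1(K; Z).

H_1 ≅ Z^2.

Order the vertices as 0 < 1 < 2 < 3 < 4 < 5 < 6 < 7 < 8. Listing each simplex with vertices in this order, K has dimension 2 with simplices:

  0-simplices (9): [0], [1], [2], [3], [4], [5], [6], [7], [8]
  1-simplices (27): (27 of them)
  2-simplices (18): [0,1,2], [0,1,6], [0,2,3], [0,3,7], [0,6,8], [0,7,8], [1,2,5], [1,4,6], [1,4,7], [1,5,7], [2,3,4], [2,4,8], [2,5,8], [3,4,6], [3,5,6], [3,5,7], [4,7,8], [5,6,8]

so the chain groups are C_0 ≅ Z^9, C_1 ≅ Z^27, C_2 ≅ Z^18.

The boundary map ∂_1: C_1 → C_0 maps an edge to its endpoints' difference, ∂[p,q] = q − p. For instance
  ∂[1,2] = [2] − [1].
This gives a 9×27 integer matrix of rank 8; reducing to Smith normal form yields diagonal entries (1,1,1,1,1,1,1,1).

Boundary ∂_2: C_2 → C_1 sends each 2-simplex [p,q,r] to [q,r] − [p,r] + [p,q]. For instance
  ∂[0,1,6] = [1,6] − [0,6] + [0,1],
  ∂[3,5,6] = [5,6] − [3,6] + [3,5].
The resulting 27×18 matrix has rank 17, and its Smith normal form has invariant factors (1,1,1,1,1,1,1,1,1,1,1,1,1,1,1,1,1).

Now H_k = ker ∂_k / im ∂_{k+1}, so:

  H_1: rank ker ∂_1 − rank ∂_2 = (27 − 8) − 17 = 2, and the invariant factors of ∂_2 are all 1, so H_1 = Z^2.

(K is a triangulation of the torus T^2.)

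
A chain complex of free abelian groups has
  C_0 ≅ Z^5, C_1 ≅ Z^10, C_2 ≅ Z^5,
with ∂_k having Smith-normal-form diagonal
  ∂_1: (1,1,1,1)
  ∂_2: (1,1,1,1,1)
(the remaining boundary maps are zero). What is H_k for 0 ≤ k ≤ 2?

H_0: b_0 = 5 − 0 − 4 = 1; torsion from ∂_1 factors > 1: none. So H_0 = Z.
H_1: b_1 = 10 − 4 − 5 = 1; torsion from ∂_2 factors > 1: none. So H_1 = Z.
H_2: b_2 = 5 − 5 − 0 = 0; torsion from ∂_3 factors > 1: none. So H_2 = 0.

H_0 = Z,  H_1 = Z,  H_2 = 0.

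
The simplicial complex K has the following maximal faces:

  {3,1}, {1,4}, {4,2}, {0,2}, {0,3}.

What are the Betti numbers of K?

b_0 = 1, b_1 = 1.

Order the vertices as 0 < 1 < 2 < 3 < 4. Listing each simplex with vertices in this order, K has dimension 1 with simplices:

  0-simplices (5): [0], [1], [2], [3], [4]
  1-simplices (5): [0,2], [0,3], [1,3], [1,4], [2,4]

so the chain groups are C_0 ≅ Z^5, C_1 ≅ Z^5.

∂_1: C_1 → C_0 sends each edge [p,q] (with p < q) to q − p.
As a 5×5 matrix over Z this has rank 4, with invariant factors (1,1,1,1).

From H_k ≅ ker(∂_k) / im(∂_{k+1}) we obtain:

  H_0: rank C_0 − rank ∂_1 = 5 − 4 = 1, and the invariant factors of ∂_1 are all 1, so H_0 ≅ Z.
  H_1: rank ker ∂_1 − rank ∂_2 = (5 − 4) − 0 = 1, and there is no ∂_2, so H_1 ≅ Z.

Hence the Betti numbers are b_0 = 1, b_1 = 1.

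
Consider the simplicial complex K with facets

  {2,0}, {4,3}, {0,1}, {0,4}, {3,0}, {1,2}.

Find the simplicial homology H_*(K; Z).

H_0 ≅ Z,  H_1 ≅ Z^2.

Order the vertices as 0 < 1 < 2 < 3 < 4. Listing each simplex with vertices in this order, K has dimension 1 with simplices:

  0-simplices (5): [0], [1], [2], [3], [4]
  1-simplices (6): [0,1], [0,2], [0,3], [0,4], [1,2], [3,4]

Hence C_0 ≅ Z^5, C_1 ≅ Z^6.

∂_1: C_1 → C_0 is given by ∂[p,q] = [q] − [p].
The resulting 5×6 matrix has rank 4, and its Smith normal form has invariant factors (1,1,1,1).

Computing H_k = (kernel of ∂_k) / (image of ∂_{k+1}):

  H_0: rank C_0 − rank ∂_1 = 5 − 4 = 1, and the invariant factors of ∂_1 are all 1, so H_0 = Z.
  H_1: rank ker ∂_1 − rank ∂_2 = (6 − 4) − 0 = 2, and there is no ∂_2, so H_1 = Z^2.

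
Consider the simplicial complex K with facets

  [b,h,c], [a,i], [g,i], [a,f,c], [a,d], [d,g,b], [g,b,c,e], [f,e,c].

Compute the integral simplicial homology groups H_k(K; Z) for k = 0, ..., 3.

We work with the vertex ordering a < b < c < d < e < f < g < h < i. The simplices of K, each written with vertices in increasing order, are:

  0-simplices (9): a, b, c, d, e, f, g, h, i
  1-simplices (17): ac, ad, af, ai, bc, bd, be, bg, bh, ce, cf, cg, ch, dg, ef, eg, gi
  2-simplices (8): acf, bce, bcg, bch, bdg, beg, cef, ceg
  3-simplices (1): bceg

giving chain groups C_0 ≅ Z^9, C_1 ≅ Z^17, C_2 ≅ Z^8, C_3 ≅ Z^1.

Boundary ∂_1: C_1 → C_0 maps an edge to its endpoints' difference, ∂[p,q] = q − p. For instance
  ∂cg = g − c.
The resulting 9×17 matrix has rank 8, and its Smith normal form has invariant factors (1,1,1,1,1,1,1,1).

The boundary map ∂_2: C_2 → C_1 sends each 2-simplex [p,q,r] to [q,r] − [p,r] + [p,q]. For instance
  ∂bdg = dg − bg + bd,
  ∂acf = cf − af + ac.
As a 17×8 matrix over Z this has rank 7, with invariant factors (1,1,1,1,1,1,1).

The boundary map ∂_3: C_3 → C_2 sends each 3-simplex σ to the alternating sum Σ_i (−1)^i (σ with its i-th vertex removed). For instance
  ∂bceg = ceg − beg + bcg − bce.
The 8×1 boundary matrix has rank 1 and Smith normal form diag(1).

Reading off H_k = ker ∂_k / im ∂_{k+1}:

  H_0: rank C_0 − rank ∂_1 = 9 − 8 = 1, and the invariant factors of ∂_1 are all 1, so H_0 ≅ Z.
  H_1: rank ker ∂_1 − rank ∂_2 = (17 − 8) − 7 = 2, and the invariant factors of ∂_2 are all 1, so H_1 ≅ Z^2.
  H_2: rank ker ∂_2 − rank ∂_3 = (8 − 7) − 1 = 0, and the invariant factors of ∂_3 are all 1, so H_2 ≅ 0.
  H_3: rank ker ∂_3 − rank ∂_4 = (1 − 1) − 0 = 0, and there is no ∂_4, so H_3 ≅ 0.

As a check, the Euler characteristic is 9 − 17 + 8 − 1 = -1, which agrees with 1 − 2 + 0 − 0 = -1.

H_0 = Z,  H_1 = Z^2,  H_2 = 0,  H_3 = 0.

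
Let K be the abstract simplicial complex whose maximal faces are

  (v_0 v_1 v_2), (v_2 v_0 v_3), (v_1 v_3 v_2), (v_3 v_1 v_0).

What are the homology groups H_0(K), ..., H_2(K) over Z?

Fix the vertex order v_0 < v_1 < v_2 < v_3 and write every simplex with vertices in increasing order. Then dim K = 2 and the simplices of K are:

  0-simplices (4): [v_0], [v_1], [v_2], [v_3]
  1-simplices (6): [v_0,v_1], [v_0,v_2], [v_0,v_3], [v_1,v_2], [v_1,v_3], [v_2,v_3]
  2-simplices (4): [v_0,v_1,v_2], [v_0,v_1,v_3], [v_0,v_2,v_3], [v_1,v_2,v_3]

giving chain groups C_0 ≅ Z^4, C_1 ≅ Z^6, C_2 ≅ Z^4.

Boundary ∂_1: C_1 → C_0 is given by ∂[p,q] = [q] − [p]. For instance
  ∂[v_0,v_1] = [v_1] − [v_0].
As a 4×6 matrix over Z this has rank 3, with invariant factors (1,1,1).

∂_2: C_2 → C_1 sends each 2-simplex [p,q,r] to [q,r] − [p,r] + [p,q]. For instance
  ∂[v_1,v_2,v_3] = [v_2,v_3] − [v_1,v_3] + [v_1,v_2],
  ∂[v_0,v_1,v_3] = [v_1,v_3] − [v_0,v_3] + [v_0,v_1].
The resulting 6×4 matrix has rank 3, and its Smith normal form has invariant factors (1,1,1).

Now H_k = ker ∂_k / im ∂_{k+1}, so:

  H_0: rank C_0 − rank ∂_1 = 4 − 3 = 1, and the invariant factors of ∂_1 are all 1, so H_0 = Z.
  H_1: rank ker ∂_1 − rank ∂_2 = (6 − 3) − 3 = 0, and the invariant factors of ∂_2 are all 1, so H_1 = 0.
  H_2: rank ker ∂_2 − rank ∂_3 = (4 − 3) − 0 = 1, and there is no ∂_3, so H_2 = Z.

As a check, the Euler characteristic is 4 − 6 + 4 = 2, which agrees with 1 − 0 + 1 = 2.

H_0 ≅ Z,  H_1 = 0,  H_2 ≅ Z.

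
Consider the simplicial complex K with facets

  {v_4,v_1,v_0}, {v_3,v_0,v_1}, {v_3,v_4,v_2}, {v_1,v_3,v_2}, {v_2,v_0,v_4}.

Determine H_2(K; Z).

H_2 ≅ 0.

We work with the vertex ordering v_0 < v_1 < v_2 < v_3 < v_4. The simplices of K, each written with vertices in increasing order, are:

  0-simplices (5): [v_0], [v_1], [v_2], [v_3], [v_4]
  1-simplices (10): [v_0,v_1], [v_0,v_2], [v_0,v_3], [v_0,v_4], [v_1,v_2], [v_1,v_3], [v_1,v_4], [v_2,v_3], [v_2,v_4], [v_3,v_4]
  2-simplices (5): [v_0,v_1,v_3], [v_0,v_1,v_4], [v_0,v_2,v_4], [v_1,v_2,v_3], [v_2,v_3,v_4]

giving chain groups C_0 ≅ Z^5, C_1 ≅ Z^10, C_2 ≅ Z^5.

The boundary map ∂_1: C_1 → C_0 sends each edge [p,q] (with p < q) to q − p. For instance
  ∂[v_0,v_3] = [v_3] − [v_0].
As a 5×10 matrix over Z this has rank 4, with invariant factors (1,1,1,1).

The boundary map ∂_2: C_2 → C_1 maps a triangle to the signed sum of its edges. For instance
  ∂[v_0,v_1,v_3] = [v_1,v_3] − [v_0,v_3] + [v_0,v_1],
  ∂[v_2,v_3,v_4] = [v_3,v_4] − [v_2,v_4] + [v_2,v_3].
The 10×5 boundary matrix has rank 5 and Smith normal form diag(1,1,1,1,1).

From H_k ≅ ker(∂_k) / im(∂_{k+1}) we obtain:

  H_2: rank ker ∂_2 − rank ∂_3 = (5 − 5) − 0 = 0, and there is no ∂_3, so H_2 = 0.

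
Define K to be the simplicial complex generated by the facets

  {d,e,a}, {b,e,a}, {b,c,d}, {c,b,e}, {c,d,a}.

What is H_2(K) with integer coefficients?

We work with the vertex ordering a < b < c < d < e. The simplices of K, each written with vertices in increasing order, are:

  0-simplices (5): a, b, c, d, e
  1-simplices (10): ab, ac, ad, ae, bc, bd, be, cd, ce, de
  2-simplices (5): abe, acd, ade, bcd, bce

giving chain groups C_0 ≅ Z^5, C_1 ≅ Z^10, C_2 ≅ Z^5.

Boundary ∂_1: C_1 → C_0 is given by ∂[p,q] = [q] − [p].
The resulting 5×10 matrix has rank 4, and its Smith normal form has invariant factors (1,1,1,1).

The boundary map ∂_2: C_2 → C_1 sends each 2-simplex [p,q,r] to [q,r] − [p,r] + [p,q]. For instance
  ∂abe = be − ae + ab,
  ∂bce = ce − be + bc.
As a 10×5 matrix over Z this has rank 5, with invariant factors (1,1,1,1,1).

Now H_k = ker ∂_k / im ∂_{k+1}, so:

  H_2: rank ker ∂_2 − rank ∂_3 = (5 − 5) − 0 = 0, and there is no ∂_3, so H_2 ≅ 0.

H_2 = 0.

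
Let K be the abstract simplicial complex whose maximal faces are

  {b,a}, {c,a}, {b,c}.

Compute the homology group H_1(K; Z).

Order the vertices as a < b < c. Listing each simplex with vertices in this order, K has dimension 1 with simplices:

  0-simplices (3): a, b, c
  1-simplices (3): ab, ac, bc

so the chain groups are C_0 ≅ Z^3, C_1 ≅ Z^3.

Boundary ∂_1: C_1 → C_0 maps an edge to its endpoints' difference, ∂[p,q] = q − p.
As a 3×3 matrix over Z this has rank 2, with invariant factors (1,1).

Computing H_k = (kernel of ∂_k) / (image of ∂_{k+1}):

  H_1: rank ker ∂_1 − rank ∂_2 = (3 − 2) − 0 = 1, and there is no ∂_2, so H_1 ≅ Z.

H_1 ≅ Z.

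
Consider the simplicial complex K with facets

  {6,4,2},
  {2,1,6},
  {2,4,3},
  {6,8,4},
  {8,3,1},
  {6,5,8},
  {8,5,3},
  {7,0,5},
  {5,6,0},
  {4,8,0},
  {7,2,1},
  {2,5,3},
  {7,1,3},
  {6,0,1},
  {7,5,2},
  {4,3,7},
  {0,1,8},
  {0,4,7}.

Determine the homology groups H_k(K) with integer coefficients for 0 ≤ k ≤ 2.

Order the vertices as 0 < 1 < 2 < 3 < 4 < 5 < 6 < 7 < 8. Listing each simplex with vertices in this order, K has dimension 2 with simplices:

  0-simplices (9): [0], [1], [2], [3], [4], [5], [6], [7], [8]
  1-simplices (27): (27 of them)
  2-simplices (18): [0,1,6], [0,1,8], [0,4,7], [0,4,8], [0,5,6], [0,5,7], [1,2,6], [1,2,7], [1,3,7], [1,3,8], [2,3,4], [2,3,5], [2,4,6], [2,5,7], [3,4,7], [3,5,8], [4,6,8], [5,6,8]

so the chain groups are C_0 ≅ Z^9, C_1 ≅ Z^27, C_2 ≅ Z^18.

The boundary map ∂_1: C_1 → C_0 is given by ∂[p,q] = [q] − [p].
This gives a 9×27 integer matrix of rank 8; reducing to Smith normal form yields diagonal entries (1,1,1,1,1,1,1,1).

Boundary ∂_2: C_2 → C_1 maps a triangle to the signed sum of its edges. For instance
  ∂[1,3,7] = [3,7] − [1,7] + [1,3],
  ∂[0,5,6] = [5,6] − [0,6] + [0,5].
As a 27×18 matrix over Z this has rank 18, with invariant factors (1,1,1,1,1,1,1,1,1,1,1,1,1,1,1,1,1,2).

From H_k ≅ ker(∂_k) / im(∂_{k+1}) we obtain:

  H_0: rank C_0 − rank ∂_1 = 9 − 8 = 1, and the invariant factors of ∂_1 are all 1, so H_0 = Z.
  H_1: rank ker ∂_1 − rank ∂_2 = (27 − 8) − 18 = 1, and ∂_2 has invariant factor 2 > 1, so H_1 = Z × Z/2.
  H_2: rank ker ∂_2 − rank ∂_3 = (18 − 18) − 0 = 0, and there is no ∂_3, so H_2 = 0.

As a check, the Euler characteristic is 9 − 27 + 18 = 0, which agrees with 1 − 1 + 0 = 0.

H_0 = Z,  H_1 = Z × Z/2,  H_2 = 0.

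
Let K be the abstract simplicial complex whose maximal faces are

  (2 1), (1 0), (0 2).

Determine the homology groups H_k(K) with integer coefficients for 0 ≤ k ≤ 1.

Order the vertices as 0 < 1 < 2. Listing each simplex with vertices in this order, K has dimension 1 with simplices:

  0-simplices (3): [0], [1], [2]
  1-simplices (3): [0,1], [0,2], [1,2]

Hence C_0 ≅ Z^3, C_1 ≅ Z^3.

The boundary map ∂_1: C_1 → C_0 maps an edge to its endpoints' difference, ∂[p,q] = q − p. For instance
  ∂[1,2] = [2] − [1].
The 3×3 boundary matrix has rank 2 and Smith normal form diag(1,1).

Reading off H_k = ker ∂_k / im ∂_{k+1}:

  H_0: rank C_0 − rank ∂_1 = 3 − 2 = 1, and the invariant factors of ∂_1 are all 1, so H_0 ≅ Z.
  H_1: rank ker ∂_1 − rank ∂_2 = (3 − 2) − 0 = 1, and there is no ∂_2, so H_1 ≅ Z.

(K is a triangulation of the circle S^1.)

H_0 ≅ Z,  H_1 ≅ Z.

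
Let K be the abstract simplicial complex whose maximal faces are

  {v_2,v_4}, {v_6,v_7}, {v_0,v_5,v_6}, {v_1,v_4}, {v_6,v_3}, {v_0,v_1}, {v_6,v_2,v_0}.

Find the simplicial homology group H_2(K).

K has 8 vertices, 10 edges, 2 triangles.
rank ∂_2 = 2, rank ∂_3 = 0 ⇒ b_2 = 2 − 2 − 0 = 0. So H_2 = 0.

H_2 = 0.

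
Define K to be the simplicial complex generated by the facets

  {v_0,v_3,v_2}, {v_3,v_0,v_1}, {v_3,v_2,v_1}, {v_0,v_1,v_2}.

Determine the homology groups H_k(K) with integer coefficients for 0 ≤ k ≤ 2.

We work with the vertex ordering v_0 < v_1 < v_2 < v_3. The simplices of K, each written with vertices in increasing order, are:

  0-simplices (4): [v_0], [v_1], [v_2], [v_3]
  1-simplices (6): [v_0,v_1], [v_0,v_2], [v_0,v_3], [v_1,v_2], [v_1,v_3], [v_2,v_3]
  2-simplices (4): [v_0,v_1,v_2], [v_0,v_1,v_3], [v_0,v_2,v_3], [v_1,v_2,v_3]

Hence C_0 ≅ Z^4, C_1 ≅ Z^6, C_2 ≅ Z^4.

The boundary map ∂_1: C_1 → C_0 maps an edge to its endpoints' difference, ∂[p,q] = q − p. For instance
  ∂[v_0,v_1] = [v_1] − [v_0].
The resulting 4×6 matrix has rank 3, and its Smith normal form has invariant factors (1,1,1).

∂_2: C_2 → C_1 acts by ∂[p,q,r] = [q,r] − [p,r] + [p,q]. For instance
  ∂[v_0,v_2,v_3] = [v_2,v_3] − [v_0,v_3] + [v_0,v_2],
  ∂[v_1,v_2,v_3] = [v_2,v_3] − [v_1,v_3] + [v_1,v_2].
As a 6×4 matrix over Z this has rank 3, with invariant factors (1,1,1).

Now H_k = ker ∂_k / im ∂_{k+1}, so:

  H_0: rank C_0 − rank ∂_1 = 4 − 3 = 1, and the invariant factors of ∂_1 are all 1, so H_0 = Z.
  H_1: rank ker ∂_1 − rank ∂_2 = (6 − 3) − 3 = 0, and the invariant factors of ∂_2 are all 1, so H_1 = 0.
  H_2: rank ker ∂_2 − rank ∂_3 = (4 − 3) − 0 = 1, and there is no ∂_3, so H_2 = Z.

H_0 = Z,  H_1 = 0,  H_2 = Z.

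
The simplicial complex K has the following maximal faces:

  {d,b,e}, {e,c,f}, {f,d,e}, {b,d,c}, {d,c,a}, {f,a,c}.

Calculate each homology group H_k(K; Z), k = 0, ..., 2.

H_0 = Z,  H_1 = Z,  H_2 = 0.

Take the total order a < b < c < d < e < f on the vertex set. Then K (dimension 2) consists of the simplices:

  0-simplices (6): a, b, c, d, e, f
  1-simplices (12): ac, ad, af, bc, bd, be, cd, ce, cf, de, df, ef
  2-simplices (6): acd, acf, bcd, bde, cef, def

giving chain groups C_0 ≅ Z^6, C_1 ≅ Z^12, C_2 ≅ Z^6.

The boundary map ∂_1: C_1 → C_0 maps an edge to its endpoints' difference, ∂[p,q] = q − p. For instance
  ∂af = f − a.
The resulting 6×12 matrix has rank 5, and its Smith normal form has invariant factors (1,1,1,1,1).

Boundary ∂_2: C_2 → C_1 acts by ∂[p,q,r] = [q,r] − [p,r] + [p,q]. For instance
  ∂def = ef − df + de,
  ∂cef = ef − cf + ce.
This gives a 12×6 integer matrix of rank 6; reducing to Smith normal form yields diagonal entries (1,1,1,1,1,1).

Now H_k = ker ∂_k / im ∂_{k+1}, so:

  H_0: rank C_0 − rank ∂_1 = 6 − 5 = 1, and the invariant factors of ∂_1 are all 1, so H_0 = Z.
  H_1: rank ker ∂_1 − rank ∂_2 = (12 − 5) − 6 = 1, and the invariant factors of ∂_2 are all 1, so H_1 = Z.
  H_2: rank ker ∂_2 − rank ∂_3 = (6 − 6) − 0 = 0, and there is no ∂_3, so H_2 = 0.

As a check, the Euler characteristic is 6 − 12 + 6 = 0, which agrees with 1 − 1 + 0 = 0.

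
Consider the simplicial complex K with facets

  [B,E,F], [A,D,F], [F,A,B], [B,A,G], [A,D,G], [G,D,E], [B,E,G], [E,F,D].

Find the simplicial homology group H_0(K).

H_0 ≅ Z.

K has 6 vertices, 12 edges, 8 triangles.
rank ∂_0 = 0, rank ∂_1 = 5 ⇒ b_0 = 6 − 0 − 5 = 1; all invariant factors of ∂_1 are 1 so no torsion. So H_0 ≅ Z.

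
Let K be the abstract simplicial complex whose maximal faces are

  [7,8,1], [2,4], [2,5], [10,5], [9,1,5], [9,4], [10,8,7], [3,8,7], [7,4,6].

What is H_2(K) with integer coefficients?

H_2 ≅ 0.

We work with the vertex ordering 1 < 2 < 3 < 4 < 5 < 6 < 7 < 8 < 9 < 10. The simplices of K, each written with vertices in increasing order, are:

  0-simplices (10): [1], [2], [3], [4], [5], [6], [7], [8], [9], [10]
  1-simplices (17): [1,5], [1,7], [1,8], [1,9], [2,4], [2,5], [3,7], [3,8], [4,6], [4,7], [4,9], [5,9], [5,10], [6,7], [7,8], [7,10], [8,10]
  2-simplices (5): [1,5,9], [1,7,8], [3,7,8], [4,6,7], [7,8,10]

giving chain groups C_0 ≅ Z^10, C_1 ≅ Z^17, C_2 ≅ Z^5.

Boundary ∂_1: C_1 → C_0 is given by ∂[p,q] = [q] − [p].
The 10×17 boundary matrix has rank 9 and Smith normal form diag(1,1,1,1,1,1,1,1,1).

∂_2: C_2 → C_1 sends each 2-simplex [p,q,r] to [q,r] − [p,r] + [p,q]. For instance
  ∂[1,5,9] = [5,9] − [1,9] + [1,5],
  ∂[4,6,7] = [6,7] − [4,7] + [4,6].
This gives a 17×5 integer matrix of rank 5; reducing to Smith normal form yields diagonal entries (1,1,1,1,1).

Reading off H_k = ker ∂_k / im ∂_{k+1}:

  H_2: rank ker ∂_2 − rank ∂_3 = (5 − 5) − 0 = 0, and there is no ∂_3, so H_2 = 0.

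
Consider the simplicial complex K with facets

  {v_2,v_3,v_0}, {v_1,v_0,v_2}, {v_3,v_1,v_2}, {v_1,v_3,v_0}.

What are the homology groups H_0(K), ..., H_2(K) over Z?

H_0 ≅ Z,  H_1 = 0,  H_2 ≅ Z.

K has 4 vertices, 6 edges, 4 triangles.
rank ∂_0 = 0, rank ∂_1 = 3 ⇒ b_0 = 4 − 0 − 3 = 1; all invariant factors of ∂_1 are 1 so no torsion. So H_0 = Z.
rank ∂_1 = 3, rank ∂_2 = 3 ⇒ b_1 = 6 − 3 − 3 = 0; all invariant factors of ∂_2 are 1 so no torsion. So H_1 = 0.
rank ∂_2 = 3, rank ∂_3 = 0 ⇒ b_2 = 4 − 3 − 0 = 1. So H_2 = Z.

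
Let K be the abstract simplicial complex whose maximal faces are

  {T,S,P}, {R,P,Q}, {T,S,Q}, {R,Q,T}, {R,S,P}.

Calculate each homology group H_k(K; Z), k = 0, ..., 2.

Fix the vertex order P < Q < R < S < T and write every simplex with vertices in increasing order. Then dim K = 2 and the simplices of K are:

  0-simplices (5): P, Q, R, S, T
  1-simplices (10): PQ, PR, PS, PT, QR, QS, QT, RS, RT, ST
  2-simplices (5): PQR, PRS, PST, QRT, QST

so the chain groups are C_0 ≅ Z^5, C_1 ≅ Z^10, C_2 ≅ Z^5.

Boundary ∂_1: C_1 → C_0 is given by ∂[p,q] = [q] − [p].
This gives a 5×10 integer matrix of rank 4; reducing to Smith normal form yields diagonal entries (1,1,1,1).

Boundary ∂_2: C_2 → C_1 maps a triangle to the signed sum of its edges. For instance
  ∂PST = ST − PT + PS,
  ∂QRT = RT − QT + QR.
The resulting 10×5 matrix has rank 5, and its Smith normal form has invariant factors (1,1,1,1,1).

Now H_k = ker ∂_k / im ∂_{k+1}, so:

  H_0: rank C_0 − rank ∂_1 = 5 − 4 = 1, and the invariant factors of ∂_1 are all 1, so H_0 = Z.
  H_1: rank ker ∂_1 − rank ∂_2 = (10 − 4) − 5 = 1, and the invariant factors of ∂_2 are all 1, so H_1 = Z.
  H_2: rank ker ∂_2 − rank ∂_3 = (5 − 5) − 0 = 0, and there is no ∂_3, so H_2 = 0.

H_0 = Z,  H_1 = Z,  H_2 = 0.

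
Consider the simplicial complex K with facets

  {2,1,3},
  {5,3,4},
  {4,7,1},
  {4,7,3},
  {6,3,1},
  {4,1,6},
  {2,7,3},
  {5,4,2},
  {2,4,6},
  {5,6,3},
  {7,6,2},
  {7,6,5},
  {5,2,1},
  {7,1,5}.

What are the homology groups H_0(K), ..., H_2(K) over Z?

Take the total order 1 < 2 < 3 < 4 < 5 < 6 < 7 on the vertex set. Then K (dimension 2) consists of the simplices:

  0-simplices (7): [1], [2], [3], [4], [5], [6], [7]
  1-simplices (21): [1,2], [1,3], [1,4], [1,5], [1,6], [1,7], [2,3], [2,4], [2,5], [2,6], [2,7], [3,4], [3,5], [3,6], [3,7], [4,5], [4,6], [4,7], [5,6], [5,7], [6,7]
  2-simplices (14): [1,2,3], [1,2,5], [1,3,6], [1,4,6], [1,4,7], [1,5,7], [2,3,7], [2,4,5], [2,4,6], [2,6,7], [3,4,5], [3,4,7], [3,5,6], [5,6,7]

so the chain groups are C_0 ≅ Z^7, C_1 ≅ Z^21, C_2 ≅ Z^14.

∂_1: C_1 → C_0 sends each edge [p,q] (with p < q) to q − p. For instance
  ∂[2,3] = [3] − [2].
This gives a 7×21 integer matrix of rank 6; reducing to Smith normal form yields diagonal entries (1,1,1,1,1,1).

∂_2: C_2 → C_1 acts by ∂[p,q,r] = [q,r] − [p,r] + [p,q]. For instance
  ∂[3,4,5] = [4,5] − [3,5] + [3,4],
  ∂[1,2,5] = [2,5] − [1,5] + [1,2].
This gives a 21×14 integer matrix of rank 13; reducing to Smith normal form yields diagonal entries (1,1,1,1,1,1,1,1,1,1,1,1,1).

Reading off H_k = ker ∂_k / im ∂_{k+1}:

  H_0: rank C_0 − rank ∂_1 = 7 − 6 = 1, and the invariant factors of ∂_1 are all 1, so H_0 ≅ Z.
  H_1: rank ker ∂_1 − rank ∂_2 = (21 − 6) − 13 = 2, and the invariant factors of ∂_2 are all 1, so H_1 ≅ Z^2.
  H_2: rank ker ∂_2 − rank ∂_3 = (14 − 13) − 0 = 1, and there is no ∂_3, so H_2 ≅ Z.

(K is a triangulation of the torus T^2.)

H_0 ≅ Z,  H_1 ≅ Z^2,  H_2 ≅ Z.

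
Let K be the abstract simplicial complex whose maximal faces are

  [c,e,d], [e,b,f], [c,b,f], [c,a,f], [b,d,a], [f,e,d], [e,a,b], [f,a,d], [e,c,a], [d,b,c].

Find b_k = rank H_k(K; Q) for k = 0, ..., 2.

b_0 = 1, b_1 = 0, b_2 = 0.

Fix the vertex order a < b < c < d < e < f and write every simplex with vertices in increasing order. Then dim K = 2 and the simplices of K are:

  0-simplices (6): a, b, c, d, e, f
  1-simplices (15): ab, ac, ad, ae, af, bc, bd, be, bf, cd, ce, cf, de, df, ef
  2-simplices (10): abd, abe, ace, acf, adf, bcd, bcf, bef, cde, def

giving chain groups C_0 ≅ Z^6, C_1 ≅ Z^15, C_2 ≅ Z^10.

∂_1: C_1 → C_0 is given by ∂[p,q] = [q] − [p].
As a 6×15 matrix over Z this has rank 5, with invariant factors (1,1,1,1,1).

The boundary map ∂_2: C_2 → C_1 acts by ∂[p,q,r] = [q,r] − [p,r] + [p,q]. For instance
  ∂def = ef − df + de,
  ∂bcd = cd − bd + bc.
This gives a 15×10 integer matrix of rank 10; reducing to Smith normal form yields diagonal entries (1,1,1,1,1,1,1,1,1,2).

Reading off H_k = ker ∂_k / im ∂_{k+1}:

  H_0: rank C_0 − rank ∂_1 = 6 − 5 = 1, and the invariant factors of ∂_1 are all 1, so H_0 = Z.
  H_1: rank ker ∂_1 − rank ∂_2 = (15 − 5) − 10 = 0, and ∂_2 has invariant factor 2 > 1, so H_1 = Z/2.
  H_2: rank ker ∂_2 − rank ∂_3 = (10 − 10) − 0 = 0, and there is no ∂_3, so H_2 = 0.

Hence the Betti numbers are b_0 = 1, b_1 = 0, b_2 = 0.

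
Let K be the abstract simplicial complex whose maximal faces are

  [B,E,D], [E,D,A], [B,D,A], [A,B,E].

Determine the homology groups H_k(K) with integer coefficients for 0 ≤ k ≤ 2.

Order the vertices as A < B < D < E. Listing each simplex with vertices in this order, K has dimension 2 with simplices:

  0-simplices (4): A, B, D, E
  1-simplices (6): AB, AD, AE, BD, BE, DE
  2-simplices (4): ABD, ABE, ADE, BDE

giving chain groups C_0 ≅ Z^4, C_1 ≅ Z^6, C_2 ≅ Z^4.

∂_1: C_1 → C_0 sends each edge [p,q] (with p < q) to q − p. For instance
  ∂AB = B − A.
This gives a 4×6 integer matrix of rank 3; reducing to Smith normal form yields diagonal entries (1,1,1).

Boundary ∂_2: C_2 → C_1 sends each 2-simplex [p,q,r] to [q,r] − [p,r] + [p,q]. For instance
  ∂ABE = BE − AE + AB,
  ∂ADE = DE − AE + AD.
The 6×4 boundary matrix has rank 3 and Smith normal form diag(1,1,1).

Now H_k = ker ∂_k / im ∂_{k+1}, so:

  H_0: rank C_0 − rank ∂_1 = 4 − 3 = 1, and the invariant factors of ∂_1 are all 1, so H_0 ≅ Z.
  H_1: rank ker ∂_1 − rank ∂_2 = (6 − 3) − 3 = 0, and the invariant factors of ∂_2 are all 1, so H_1 ≅ 0.
  H_2: rank ker ∂_2 − rank ∂_3 = (4 − 3) − 0 = 1, and there is no ∂_3, so H_2 ≅ Z.

H_0 ≅ Z,  H_1 = 0,  H_2 ≅ Z.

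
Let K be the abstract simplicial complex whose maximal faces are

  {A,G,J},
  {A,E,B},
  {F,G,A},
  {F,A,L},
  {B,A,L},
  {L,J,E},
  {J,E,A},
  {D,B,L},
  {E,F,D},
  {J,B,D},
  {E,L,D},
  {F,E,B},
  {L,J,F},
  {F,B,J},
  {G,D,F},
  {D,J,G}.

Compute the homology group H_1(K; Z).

Order the vertices as A < B < D < E < F < G < J < L. Listing each simplex with vertices in this order, K has dimension 2 with simplices:

  0-simplices (8): A, B, D, E, F, G, J, L
  1-simplices (24): AB, AE, AF, AG, AJ, AL, BD, BE, BF, BJ, BL, DE, DF, DG, DJ, DL, EF, EJ, EL, FG, FJ, FL, GJ, JL
  2-simplices (16): ABE, ABL, AEJ, AFG, AFL, AGJ, BDJ, BDL, BEF, BFJ, DEF, DEL, DFG, DGJ, EJL, FJL

giving chain groups C_0 ≅ Z^8, C_1 ≅ Z^24, C_2 ≅ Z^16.

Boundary ∂_1: C_1 → C_0 sends each edge [p,q] (with p < q) to q − p. For instance
  ∂AB = B − A.
The 8×24 boundary matrix has rank 7 and Smith normal form diag(1,1,1,1,1,1,1).

Boundary ∂_2: C_2 → C_1 sends each 2-simplex [p,q,r] to [q,r] − [p,r] + [p,q]. For instance
  ∂DEF = EF − DF + DE,
  ∂BEF = EF − BF + BE.
This gives a 24×16 integer matrix of rank 15; reducing to Smith normal form yields diagonal entries (1,1,1,1,1,1,1,1,1,1,1,1,1,1,1).

Now H_k = ker ∂_k / im ∂_{k+1}, so:

  H_1: rank ker ∂_1 − rank ∂_2 = (24 − 7) − 15 = 2, and the invariant factors of ∂_2 are all 1, so H_1 ≅ Z^2.

H_1 = Z^2.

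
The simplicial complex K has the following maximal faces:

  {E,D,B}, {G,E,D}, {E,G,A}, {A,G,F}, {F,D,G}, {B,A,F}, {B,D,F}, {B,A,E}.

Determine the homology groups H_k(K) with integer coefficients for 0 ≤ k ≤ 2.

H_0 = Z,  H_1 = 0,  H_2 = Z.

Take the total order A < B < D < E < F < G on the vertex set. Then K (dimension 2) consists of the simplices:

  0-simplices (6): A, B, D, E, F, G
  1-simplices (12): AB, AE, AF, AG, BD, BE, BF, DE, DF, DG, EG, FG
  2-simplices (8): ABE, ABF, AEG, AFG, BDE, BDF, DEG, DFG

Hence C_0 ≅ Z^6, C_1 ≅ Z^12, C_2 ≅ Z^8.

Boundary ∂_1: C_1 → C_0 is given by ∂[p,q] = [q] − [p]. For instance
  ∂DG = G − D.
The 6×12 boundary matrix has rank 5 and Smith normal form diag(1,1,1,1,1).

Boundary ∂_2: C_2 → C_1 maps a triangle to the signed sum of its edges. For instance
  ∂ABF = BF − AF + AB,
  ∂BDE = DE − BE + BD.
The resulting 12×8 matrix has rank 7, and its Smith normal form has invariant factors (1,1,1,1,1,1,1).

From H_k ≅ ker(∂_k) / im(∂_{k+1}) we obtain:

  H_0: rank C_0 − rank ∂_1 = 6 − 5 = 1, and the invariant factors of ∂_1 are all 1, so H_0 = Z.
  H_1: rank ker ∂_1 − rank ∂_2 = (12 − 5) − 7 = 0, and the invariant factors of ∂_2 are all 1, so H_1 = 0.
  H_2: rank ker ∂_2 − rank ∂_3 = (8 − 7) − 0 = 1, and there is no ∂_3, so H_2 = Z.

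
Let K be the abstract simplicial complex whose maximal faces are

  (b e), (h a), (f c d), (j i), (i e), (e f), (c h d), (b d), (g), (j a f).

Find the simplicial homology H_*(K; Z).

Order the vertices as a < b < c < d < e < f < g < h < i < j. Listing each simplex with vertices in this order, K has dimension 2 with simplices:

  0-simplices (10): a, b, c, d, e, f, g, h, i, j
  1-simplices (14): af, ah, aj, bd, be, cd, cf, ch, df, dh, ef, ei, fj, ij
  2-simplices (3): afj, cdf, cdh

Hence C_0 ≅ Z^10, C_1 ≅ Z^14, C_2 ≅ Z^3.

The boundary map ∂_1: C_1 → C_0 is given by ∂[p,q] = [q] − [p].
As a 10×14 matrix over Z this has rank 8, with invariant factors (1,1,1,1,1,1,1,1).

∂_2: C_2 → C_1 sends each 2-simplex [p,q,r] to [q,r] − [p,r] + [p,q]. For instance
  ∂afj = fj − aj + af,
  ∂cdf = df − cf + cd.
The resulting 14×3 matrix has rank 3, and its Smith normal form has invariant factors (1,1,1).

From H_k ≅ ker(∂_k) / im(∂_{k+1}) we obtain:

  H_0: rank C_0 − rank ∂_1 = 10 − 8 = 2, and the invariant factors of ∂_1 are all 1, so H_0 = Z^2.
  H_1: rank ker ∂_1 − rank ∂_2 = (14 − 8) − 3 = 3, and the invariant factors of ∂_2 are all 1, so H_1 = Z^3.
  H_2: rank ker ∂_2 − rank ∂_3 = (3 − 3) − 0 = 0, and there is no ∂_3, so H_2 = 0.

H_0 ≅ Z^2,  H_1 ≅ Z^3,  H_2 = 0.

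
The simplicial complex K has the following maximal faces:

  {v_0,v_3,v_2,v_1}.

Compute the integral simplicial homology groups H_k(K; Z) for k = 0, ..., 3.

We work with the vertex ordering v_0 < v_1 < v_2 < v_3. The simplices of K, each written with vertices in increasing order, are:

  0-simplices (4): [v_0], [v_1], [v_2], [v_3]
  1-simplices (6): [v_0,v_1], [v_0,v_2], [v_0,v_3], [v_1,v_2], [v_1,v_3], [v_2,v_3]
  2-simplices (4): [v_0,v_1,v_2], [v_0,v_1,v_3], [v_0,v_2,v_3], [v_1,v_2,v_3]
  3-simplices (1): [v_0,v_1,v_2,v_3]

so the chain groups are C_0 ≅ Z^4, C_1 ≅ Z^6, C_2 ≅ Z^4, C_3 ≅ Z^1.

The boundary map ∂_1: C_1 → C_0 maps an edge to its endpoints' difference, ∂[p,q] = q − p.
The resulting 4×6 matrix has rank 3, and its Smith normal form has invariant factors (1,1,1).

∂_2: C_2 → C_1 acts by ∂[p,q,r] = [q,r] − [p,r] + [p,q]. For instance
  ∂[v_0,v_1,v_3] = [v_1,v_3] − [v_0,v_3] + [v_0,v_1],
  ∂[v_0,v_1,v_2] = [v_1,v_2] − [v_0,v_2] + [v_0,v_1].
As a 6×4 matrix over Z this has rank 3, with invariant factors (1,1,1).

∂_3: C_3 → C_2 sends each 3-simplex σ to the alternating sum Σ_i (−1)^i (σ with its i-th vertex removed). For instance
  ∂[v_0,v_1,v_2,v_3] = [v_1,v_2,v_3] − [v_0,v_2,v_3] + [v_0,v_1,v_3] − [v_0,v_1,v_2].
The resulting 4×1 matrix has rank 1, and its Smith normal form has invariant factors (1).

From H_k ≅ ker(∂_k) / im(∂_{k+1}) we obtain:

  H_0: rank C_0 − rank ∂_1 = 4 − 3 = 1, and the invariant factors of ∂_1 are all 1, so H_0 = Z.
  H_1: rank ker ∂_1 − rank ∂_2 = (6 − 3) − 3 = 0, and the invariant factors of ∂_2 are all 1, so H_1 = 0.
  H_2: rank ker ∂_2 − rank ∂_3 = (4 − 3) − 1 = 0, and the invariant factors of ∂_3 are all 1, so H_2 = 0.
  H_3: rank ker ∂_3 − rank ∂_4 = (1 − 1) − 0 = 0, and there is no ∂_4, so H_3 = 0.

(K is a triangulation of the 3-simplex.)

H_0 ≅ Z,  H_1 = 0,  H_2 = 0,  H_3 = 0.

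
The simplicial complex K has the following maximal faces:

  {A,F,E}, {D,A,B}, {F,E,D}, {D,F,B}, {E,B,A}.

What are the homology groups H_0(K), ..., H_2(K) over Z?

Order the vertices as A < B < D < E < F. Listing each simplex with vertices in this order, K has dimension 2 with simplices:

  0-simplices (5): A, B, D, E, F
  1-simplices (10): AB, AD, AE, AF, BD, BE, BF, DE, DF, EF
  2-simplices (5): ABD, ABE, AEF, BDF, DEF

so the chain groups are C_0 ≅ Z^5, C_1 ≅ Z^10, C_2 ≅ Z^5.

Boundary ∂_1: C_1 → C_0 is given by ∂[p,q] = [q] − [p]. For instance
  ∂DF = F − D.
The 5×10 boundary matrix has rank 4 and Smith normal form diag(1,1,1,1).

∂_2: C_2 → C_1 maps a triangle to the signed sum of its edges. For instance
  ∂ABD = BD − AD + AB,
  ∂AEF = EF − AF + AE.
The resulting 10×5 matrix has rank 5, and its Smith normal form has invariant factors (1,1,1,1,1).

Now H_k = ker ∂_k / im ∂_{k+1}, so:

  H_0: rank C_0 − rank ∂_1 = 5 − 4 = 1, and the invariant factors of ∂_1 are all 1, so H_0 = Z.
  H_1: rank ker ∂_1 − rank ∂_2 = (10 − 4) − 5 = 1, and the invariant factors of ∂_2 are all 1, so H_1 = Z.
  H_2: rank ker ∂_2 − rank ∂_3 = (5 − 5) − 0 = 0, and there is no ∂_3, so H_2 = 0.

H_0 = Z,  H_1 = Z,  H_2 = 0.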